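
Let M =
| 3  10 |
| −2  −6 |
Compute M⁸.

[[−1019, −2550], [510, 1276]]

tr M = −3 and det M = 2, so the characteristic polynomial is λ² − (−3)λ + (2) with roots −1 and −2.
Eigenvectors give P = [[5, −2], [−2, 1]] with P⁻¹ = [[1, 2], [2, 5]], and M = P·diag(−1, −2)·P⁻¹.
Then M⁸ = P·diag(1, 256)·P⁻¹ = [[5, −512], [−2, 256]] · [[1, 2], [2, 5]] = [[−1019, −2550], [510, 1276]].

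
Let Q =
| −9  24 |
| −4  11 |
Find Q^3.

tr Q = 2 and det Q = −3, so the characteristic polynomial is λ² − (2)λ + (−3) with roots −1 and 3.
Eigenvectors give P = [[−3, 2], [−1, 1]] with P⁻¹ = [[−1, 2], [−1, 3]], and Q = P·diag(−1, 3)·P⁻¹.
Then Q^3 = P·diag(−1, 27)·P⁻¹ = [[3, 54], [1, 27]] · [[−1, 2], [−1, 3]] = [[−57, 168], [−28, 83]].

[[−57, 168], [−28, 83]]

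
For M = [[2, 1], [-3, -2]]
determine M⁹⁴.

[[1, 0], [0, 1]]

M² = I (check: tr M = 0 and det M = -1), so M⁹⁴ = I since 94 is even.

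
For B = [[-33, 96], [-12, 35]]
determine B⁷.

[[-17505, 52512], [-6564, 19691]]

tr B = 2 and det B = -3, so the characteristic polynomial is λ² − (2)λ + (-3) with roots -1 and 3.
Eigenvectors give P = [[3, -8], [1, -3]] with P⁻¹ = [[3, -8], [1, -3]], and B = P·diag(-1, 3)·P⁻¹.
Then B⁷ = P·diag(-1, 2187)·P⁻¹ = [[-3, -17496], [-1, -6561]] · [[3, -8], [1, -3]] = [[-17505, 52512], [-6564, 19691]].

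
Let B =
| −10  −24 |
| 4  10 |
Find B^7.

[[−640, −1536], [256, 640]]

tr B = 0 and det B = −4, so the characteristic polynomial is λ² − (0)λ + (−4) with roots 2 and −2.
Eigenvectors give P = [[−2, −3], [1, 1]] with P⁻¹ = [[1, 3], [−1, −2]], and B = P·diag(2, −2)·P⁻¹.
Then B^7 = P·diag(128, −128)·P⁻¹ = [[−256, 384], [128, −128]] · [[1, 3], [−1, −2]] = [[−640, −1536], [256, 640]].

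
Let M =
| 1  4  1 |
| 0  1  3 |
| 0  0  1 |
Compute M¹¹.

[[1, 44, 671], [0, 1, 33], [0, 0, 1]]

M = I + N where N = [[0, 4, 1], [0, 0, 3], [0, 0, 0]] is strictly upper-triangular, so N³ = 0.
(I + N)¹¹ = I + 11·N + 55·N² = [[1, 44, 671], [0, 1, 33], [0, 0, 1]].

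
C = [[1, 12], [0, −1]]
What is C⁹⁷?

C² = I (check: tr C = 0 and det C = −1), so C⁹⁷ = C since 97 is odd.

[[1, 12], [0, −1]]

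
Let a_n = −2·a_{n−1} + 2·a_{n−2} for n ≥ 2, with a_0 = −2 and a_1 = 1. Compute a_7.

808

With companion matrix C = [[−2, 2], [1, 0]], [a_n, a_{n−1}]ᵀ = C·[a_{n−1}, a_{n−2}]ᵀ, so [a_7, a_6]ᵀ = C⁶·[a_1, a_0]ᵀ.
C⁶ = [[328, −240], [−120, 88]], giving [a_7, a_6]ᵀ = [[808], [−296]].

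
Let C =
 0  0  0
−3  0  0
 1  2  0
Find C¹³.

C is strictly triangular, hence nilpotent: C³ = 0, so C¹³ = 0.

[[0, 0, 0], [0, 0, 0], [0, 0, 0]]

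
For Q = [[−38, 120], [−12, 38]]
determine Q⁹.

[[−9728, 30720], [−3072, 9728]]

tr Q = 0 and det Q = −4, so the characteristic polynomial is λ² − (0)λ + (−4) with roots −2 and 2.
Eigenvectors give P = [[10, −3], [3, −1]] with P⁻¹ = [[1, −3], [3, −10]], and Q = P·diag(−2, 2)·P⁻¹.
Then Q⁹ = P·diag(−512, 512)·P⁻¹ = [[−5120, −1536], [−1536, −512]] · [[1, −3], [3, −10]] = [[−9728, 30720], [−3072, 9728]].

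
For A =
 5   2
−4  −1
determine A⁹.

tr A = 4 and det A = 3, so the characteristic polynomial is λ² − (4)λ + (3) with roots 3 and 1.
Eigenvectors give P = [[1, −1], [−1, 2]] with P⁻¹ = [[2, 1], [1, 1]], and A = P·diag(3, 1)·P⁻¹.
Then A⁹ = P·diag(19683, 1)·P⁻¹ = [[19683, −1], [−19683, 2]] · [[2, 1], [1, 1]] = [[39365, 19682], [−39364, −19681]].

[[39365, 19682], [−39364, −19681]]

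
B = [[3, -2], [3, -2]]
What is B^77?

[[3, -2], [3, -2]]

B² = B (a projection; rank 1, trace 1), so B^77 = B.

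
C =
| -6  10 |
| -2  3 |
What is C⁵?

tr C = -3 and det C = 2, so the characteristic polynomial is λ² − (-3)λ + (2) with roots -2 and -1.
Eigenvectors give P = [[5, -2], [2, -1]] with P⁻¹ = [[1, -2], [2, -5]], and C = P·diag(-2, -1)·P⁻¹.
Then C⁵ = P·diag(-32, -1)·P⁻¹ = [[-160, 2], [-64, 1]] · [[1, -2], [2, -5]] = [[-156, 310], [-62, 123]].

[[-156, 310], [-62, 123]]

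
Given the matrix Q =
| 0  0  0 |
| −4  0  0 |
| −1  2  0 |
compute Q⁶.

Q is strictly triangular, hence nilpotent: Q³ = 0, so Q⁶ = 0.

[[0, 0, 0], [0, 0, 0], [0, 0, 0]]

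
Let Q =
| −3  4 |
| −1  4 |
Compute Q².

[[5, 4], [−1, 12]]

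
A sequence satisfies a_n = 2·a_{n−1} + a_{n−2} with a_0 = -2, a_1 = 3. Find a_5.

63

With companion matrix A = [[2, 1], [1, 0]], [a_n, a_{n−1}]ᵀ = A·[a_{n−1}, a_{n−2}]ᵀ, so [a_5, a_4]ᵀ = A^4·[a_1, a_0]ᵀ.
A^4 = [[29, 12], [12, 5]], giving [a_5, a_4]ᵀ = [[63], [26]].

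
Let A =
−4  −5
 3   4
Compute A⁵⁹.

A² = I (check: tr A = 0 and det A = −1), so A⁵⁹ = A since 59 is odd.

[[−4, −5], [3, 4]]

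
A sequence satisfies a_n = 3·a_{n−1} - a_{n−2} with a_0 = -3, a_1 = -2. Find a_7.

-322

With companion matrix C = [[3, -1], [1, 0]], [a_n, a_{n−1}]ᵀ = C·[a_{n−1}, a_{n−2}]ᵀ, so [a_7, a_6]ᵀ = C⁶·[a_1, a_0]ᵀ.
C⁶ = [[377, -144], [144, -55]], giving [a_7, a_6]ᵀ = [[-322], [-123]].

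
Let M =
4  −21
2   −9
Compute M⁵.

tr M = −5 and det M = 6, so the characteristic polynomial is λ² − (−5)λ + (6) with roots −2 and −3.
Eigenvectors give P = [[7, −3], [2, −1]] with P⁻¹ = [[1, −3], [2, −7]], and M = P·diag(−2, −3)·P⁻¹.
Then M⁵ = P·diag(−32, −243)·P⁻¹ = [[−224, 729], [−64, 243]] · [[1, −3], [2, −7]] = [[1234, −4431], [422, −1509]].

[[1234, −4431], [422, −1509]]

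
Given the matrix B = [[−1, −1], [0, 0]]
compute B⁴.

B² = [[1, 1], [0, 0]]
B³ = [[−1, −1], [0, 0]]
B⁴ = [[1, 1], [0, 0]]

[[1, 1], [0, 0]]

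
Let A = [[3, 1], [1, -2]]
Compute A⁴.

A² = [[10, 1], [1, 5]]
A³ = [[31, 8], [8, -9]]
A⁴ = [[101, 15], [15, 26]]

[[101, 15], [15, 26]]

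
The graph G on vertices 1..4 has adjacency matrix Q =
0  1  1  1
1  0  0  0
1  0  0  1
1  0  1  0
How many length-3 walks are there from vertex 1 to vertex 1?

2

The number of length-3 walks from vertex 1 to vertex 1 is entry (1,1) of Q³, where Q is the adjacency matrix.
Q² = [[3, 0, 1, 1], [0, 1, 1, 1], [1, 1, 2, 1], [1, 1, 1, 2]]
Q³ = [[2, 3, 4, 4], [3, 0, 1, 1], [4, 1, 2, 3], [4, 1, 3, 2]]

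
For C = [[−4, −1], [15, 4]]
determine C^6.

[[1, 0], [0, 1]]

C² = I (check: tr C = 0 and det C = −1), so C^6 = I since 6 is even.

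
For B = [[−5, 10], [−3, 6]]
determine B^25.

B² = B (a projection; rank 1, trace 1), so B^25 = B.

[[−5, 10], [−3, 6]]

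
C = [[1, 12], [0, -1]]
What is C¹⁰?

C² = I (check: tr C = 0 and det C = -1), so C¹⁰ = I since 10 is even.

[[1, 0], [0, 1]]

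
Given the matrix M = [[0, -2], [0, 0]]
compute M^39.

[[0, 0], [0, 0]]

M is strictly triangular, hence nilpotent: M^2 = 0, so M^39 = 0.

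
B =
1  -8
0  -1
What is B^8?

[[1, 0], [0, 1]]

B² = I (check: tr B = 0 and det B = -1), so B^8 = I since 8 is even.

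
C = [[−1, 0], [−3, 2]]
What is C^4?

[[1, 0], [−15, 16]]

tr C = 1 and det C = −2, so the characteristic polynomial is λ² − (1)λ + (−2) with roots 2 and −1.
Eigenvectors give P = [[0, 1], [−1, 1]] with P⁻¹ = [[1, −1], [1, 0]], and C = P·diag(2, −1)·P⁻¹.
Then C^4 = P·diag(16, 1)·P⁻¹ = [[0, 1], [−16, 1]] · [[1, −1], [1, 0]] = [[1, 0], [−15, 16]].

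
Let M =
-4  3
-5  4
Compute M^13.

[[-4, 3], [-5, 4]]

M² = I (check: tr M = 0 and det M = -1), so M^13 = M since 13 is odd.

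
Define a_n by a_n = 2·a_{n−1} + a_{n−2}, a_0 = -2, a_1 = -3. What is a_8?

With companion matrix Q = [[2, 1], [1, 0]], [a_n, a_{n−1}]ᵀ = Q·[a_{n−1}, a_{n−2}]ᵀ, so [a_8, a_7]ᵀ = Q⁷·[a_1, a_0]ᵀ.
Q⁷ = [[408, 169], [169, 70]], giving [a_8, a_7]ᵀ = [[-1562], [-647]].

-1562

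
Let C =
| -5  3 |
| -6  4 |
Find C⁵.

tr C = -1 and det C = -2, so the characteristic polynomial is λ² − (-1)λ + (-2) with roots -2 and 1.
Eigenvectors give P = [[1, -1], [1, -2]] with P⁻¹ = [[2, -1], [1, -1]], and C = P·diag(-2, 1)·P⁻¹.
Then C⁵ = P·diag(-32, 1)·P⁻¹ = [[-32, -1], [-32, -2]] · [[2, -1], [1, -1]] = [[-65, 33], [-66, 34]].

[[-65, 33], [-66, 34]]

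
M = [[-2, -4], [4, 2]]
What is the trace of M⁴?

M² = [[-12, 0], [0, -12]]
M³ = [[24, 48], [-48, -24]]
M⁴ = [[144, 0], [0, 144]]

288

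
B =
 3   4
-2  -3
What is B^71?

[[3, 4], [-2, -3]]

B² = I (check: tr B = 0 and det B = -1), so B^71 = B since 71 is odd.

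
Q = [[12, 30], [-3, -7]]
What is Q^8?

[[63306, 189150], [-18915, -56489]]

tr Q = 5 and det Q = 6, so the characteristic polynomial is λ² − (5)λ + (6) with roots 2 and 3.
Eigenvectors give P = [[3, -10], [-1, 3]] with P⁻¹ = [[-3, -10], [-1, -3]], and Q = P·diag(2, 3)·P⁻¹.
Then Q^8 = P·diag(256, 6561)·P⁻¹ = [[768, -65610], [-256, 19683]] · [[-3, -10], [-1, -3]] = [[63306, 189150], [-18915, -56489]].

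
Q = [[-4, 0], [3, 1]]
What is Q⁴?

Q² = [[16, 0], [-9, 1]]
Q³ = [[-64, 0], [39, 1]]
Q⁴ = [[256, 0], [-153, 1]]

[[256, 0], [-153, 1]]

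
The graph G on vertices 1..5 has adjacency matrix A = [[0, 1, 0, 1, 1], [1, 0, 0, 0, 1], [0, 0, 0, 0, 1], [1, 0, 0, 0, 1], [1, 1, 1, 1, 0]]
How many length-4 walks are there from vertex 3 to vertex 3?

The number of length-4 walks from vertex 3 to vertex 3 is entry (3,3) of A⁴, where A is the adjacency matrix.
A² = [[3, 1, 1, 1, 2], [1, 2, 1, 2, 1], [1, 1, 1, 1, 0], [1, 2, 1, 2, 1], [2, 1, 0, 1, 4]]
A³ = [[4, 5, 2, 5, 6], [5, 2, 1, 2, 6], [2, 1, 0, 1, 4], [5, 2, 1, 2, 6], [6, 6, 4, 6, 4]]
A⁴ = [[16, 10, 6, 10, 16], [10, 11, 6, 11, 10], [6, 6, 4, 6, 4], [10, 11, 6, 11, 10], [16, 10, 4, 10, 22]]

4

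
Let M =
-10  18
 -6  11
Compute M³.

[[-28, 54], [-18, 35]]

tr M = 1 and det M = -2, so the characteristic polynomial is λ² − (1)λ + (-2) with roots 2 and -1.
Eigenvectors give P = [[-3, 2], [-2, 1]] with P⁻¹ = [[1, -2], [2, -3]], and M = P·diag(2, -1)·P⁻¹.
Then M³ = P·diag(8, -1)·P⁻¹ = [[-24, -2], [-16, -1]] · [[1, -2], [2, -3]] = [[-28, 54], [-18, 35]].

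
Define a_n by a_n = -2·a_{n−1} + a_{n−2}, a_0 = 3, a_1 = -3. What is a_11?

-24357

With companion matrix T = [[-2, 1], [1, 0]], [a_n, a_{n−1}]ᵀ = T·[a_{n−1}, a_{n−2}]ᵀ, so [a_11, a_10]ᵀ = T¹⁰·[a_1, a_0]ᵀ.
T¹⁰ = [[5741, -2378], [-2378, 985]], giving [a_11, a_10]ᵀ = [[-24357], [10089]].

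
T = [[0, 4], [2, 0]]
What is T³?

[[0, 32], [16, 0]]

T² = [[8, 0], [0, 8]]
T³ = [[0, 32], [16, 0]]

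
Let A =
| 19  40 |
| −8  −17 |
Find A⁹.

tr A = 2 and det A = −3, so the characteristic polynomial is λ² − (2)λ + (−3) with roots 3 and −1.
Eigenvectors give P = [[5, −2], [−2, 1]] with P⁻¹ = [[1, 2], [2, 5]], and A = P·diag(3, −1)·P⁻¹.
Then A⁹ = P·diag(19683, −1)·P⁻¹ = [[98415, 2], [−39366, −1]] · [[1, 2], [2, 5]] = [[98419, 196840], [−39368, −78737]].

[[98419, 196840], [−39368, −78737]]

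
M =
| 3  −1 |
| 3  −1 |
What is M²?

[[6, −2], [6, −2]]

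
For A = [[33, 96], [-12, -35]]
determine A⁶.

[[-5823, -17472], [2184, 6553]]

tr A = -2 and det A = -3, so the characteristic polynomial is λ² − (-2)λ + (-3) with roots -3 and 1.
Eigenvectors give P = [[-8, -3], [3, 1]] with P⁻¹ = [[1, 3], [-3, -8]], and A = P·diag(-3, 1)·P⁻¹.
Then A⁶ = P·diag(729, 1)·P⁻¹ = [[-5832, -3], [2187, 1]] · [[1, 3], [-3, -8]] = [[-5823, -17472], [2184, 6553]].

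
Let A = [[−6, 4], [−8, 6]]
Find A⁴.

tr A = 0 and det A = −4, so the characteristic polynomial is λ² − (0)λ + (−4) with roots 2 and −2.
Eigenvectors give P = [[1, −1], [2, −1]] with P⁻¹ = [[−1, 1], [−2, 1]], and A = P·diag(2, −2)·P⁻¹.
Then A⁴ = P·diag(16, 16)·P⁻¹ = [[16, −16], [32, −16]] · [[−1, 1], [−2, 1]] = [[16, 0], [0, 16]].

[[16, 0], [0, 16]]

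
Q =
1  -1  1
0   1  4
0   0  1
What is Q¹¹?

[[1, -11, -209], [0, 1, 44], [0, 0, 1]]

Q = I + N where N = [[0, -1, 1], [0, 0, 4], [0, 0, 0]] is strictly upper-triangular, so N³ = 0.
(I + N)¹¹ = I + 11·N + 55·N² = [[1, -11, -209], [0, 1, 44], [0, 0, 1]].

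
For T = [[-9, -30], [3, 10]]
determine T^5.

T² = T (a projection; rank 1, trace 1), so T^5 = T.

[[-9, -30], [3, 10]]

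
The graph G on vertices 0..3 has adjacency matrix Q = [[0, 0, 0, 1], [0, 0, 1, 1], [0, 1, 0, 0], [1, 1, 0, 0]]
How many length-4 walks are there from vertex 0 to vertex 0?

The number of length-4 walks from vertex 0 to vertex 0 is entry (0,0) of Q^4, where Q is the adjacency matrix.
Q^2 = [[1, 1, 0, 0], [1, 2, 0, 0], [0, 0, 1, 1], [0, 0, 1, 2]]
Q^3 = [[0, 0, 1, 2], [0, 0, 2, 3], [1, 2, 0, 0], [2, 3, 0, 0]]
Q^4 = [[2, 3, 0, 0], [3, 5, 0, 0], [0, 0, 2, 3], [0, 0, 3, 5]]

2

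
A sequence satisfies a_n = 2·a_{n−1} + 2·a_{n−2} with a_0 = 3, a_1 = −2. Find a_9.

480

With companion matrix M = [[2, 2], [1, 0]], [a_n, a_{n−1}]ᵀ = M·[a_{n−1}, a_{n−2}]ᵀ, so [a_9, a_8]ᵀ = M⁸·[a_1, a_0]ᵀ.
M⁸ = [[2448, 1792], [896, 656]], giving [a_9, a_8]ᵀ = [[480], [176]].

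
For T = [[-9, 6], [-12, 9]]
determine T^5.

tr T = 0 and det T = -9, so the characteristic polynomial is λ² − (0)λ + (-9) with roots 3 and -3.
Eigenvectors give P = [[-1, 1], [-2, 1]] with P⁻¹ = [[1, -1], [2, -1]], and T = P·diag(3, -3)·P⁻¹.
Then T^5 = P·diag(243, -243)·P⁻¹ = [[-243, -243], [-486, -243]] · [[1, -1], [2, -1]] = [[-729, 486], [-972, 729]].

[[-729, 486], [-972, 729]]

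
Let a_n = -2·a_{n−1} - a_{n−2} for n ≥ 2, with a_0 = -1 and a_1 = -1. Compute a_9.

-17

With companion matrix A = [[-2, -1], [1, 0]], [a_n, a_{n−1}]ᵀ = A·[a_{n−1}, a_{n−2}]ᵀ, so [a_9, a_8]ᵀ = A^8·[a_1, a_0]ᵀ.
A^8 = [[9, 8], [-8, -7]], giving [a_9, a_8]ᵀ = [[-17], [15]].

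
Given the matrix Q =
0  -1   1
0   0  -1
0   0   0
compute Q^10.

Q is strictly triangular, hence nilpotent: Q^3 = 0, so Q^10 = 0.

[[0, 0, 0], [0, 0, 0], [0, 0, 0]]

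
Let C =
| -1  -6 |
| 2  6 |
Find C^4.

[[-179, -390], [130, 276]]

tr C = 5 and det C = 6, so the characteristic polynomial is λ² − (5)λ + (6) with roots 3 and 2.
Eigenvectors give P = [[-3, -2], [2, 1]] with P⁻¹ = [[1, 2], [-2, -3]], and C = P·diag(3, 2)·P⁻¹.
Then C^4 = P·diag(81, 16)·P⁻¹ = [[-243, -32], [162, 16]] · [[1, 2], [-2, -3]] = [[-179, -390], [130, 276]].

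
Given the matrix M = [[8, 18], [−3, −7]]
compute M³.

[[26, 54], [−9, −19]]

tr M = 1 and det M = −2, so the characteristic polynomial is λ² − (1)λ + (−2) with roots 2 and −1.
Eigenvectors give P = [[3, −2], [−1, 1]] with P⁻¹ = [[1, 2], [1, 3]], and M = P·diag(2, −1)·P⁻¹.
Then M³ = P·diag(8, −1)·P⁻¹ = [[24, 2], [−8, −1]] · [[1, 2], [1, 3]] = [[26, 54], [−9, −19]].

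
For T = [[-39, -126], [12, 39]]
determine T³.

[[-351, -1134], [108, 351]]

tr T = 0 and det T = -9, so the characteristic polynomial is λ² − (0)λ + (-9) with roots 3 and -3.
Eigenvectors give P = [[-3, 7], [1, -2]] with P⁻¹ = [[2, 7], [1, 3]], and T = P·diag(3, -3)·P⁻¹.
Then T³ = P·diag(27, -27)·P⁻¹ = [[-81, -189], [27, 54]] · [[2, 7], [1, 3]] = [[-351, -1134], [108, 351]].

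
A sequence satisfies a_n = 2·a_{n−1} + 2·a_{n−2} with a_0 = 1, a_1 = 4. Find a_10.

31648

With companion matrix C = [[2, 2], [1, 0]], [a_n, a_{n−1}]ᵀ = C·[a_{n−1}, a_{n−2}]ᵀ, so [a_10, a_9]ᵀ = C⁹·[a_1, a_0]ᵀ.
C⁹ = [[6688, 4896], [2448, 1792]], giving [a_10, a_9]ᵀ = [[31648], [11584]].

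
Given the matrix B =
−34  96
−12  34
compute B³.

[[−136, 384], [−48, 136]]

tr B = 0 and det B = −4, so the characteristic polynomial is λ² − (0)λ + (−4) with roots 2 and −2.
Eigenvectors give P = [[−8, 3], [−3, 1]] with P⁻¹ = [[1, −3], [3, −8]], and B = P·diag(2, −2)·P⁻¹.
Then B³ = P·diag(8, −8)·P⁻¹ = [[−64, −24], [−24, −8]] · [[1, −3], [3, −8]] = [[−136, 384], [−48, 136]].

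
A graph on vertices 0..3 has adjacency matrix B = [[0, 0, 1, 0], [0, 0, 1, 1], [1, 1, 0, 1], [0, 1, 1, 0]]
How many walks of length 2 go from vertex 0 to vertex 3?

1

The number of length-2 walks from vertex 0 to vertex 3 is entry (0,3) of B², where B is the adjacency matrix.
B² = [[1, 1, 0, 1], [1, 2, 1, 1], [0, 1, 3, 1], [1, 1, 1, 2]]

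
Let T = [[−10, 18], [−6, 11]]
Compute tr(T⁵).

31

tr T = 1 and det T = −2, so the characteristic polynomial is λ² − (1)λ + (−2) with roots −1 and 2.
Eigenvectors give P = [[2, −3], [1, −2]] with P⁻¹ = [[2, −3], [1, −2]], and T = P·diag(−1, 2)·P⁻¹.
Then T⁵ = P·diag(−1, 32)·P⁻¹ = [[−2, −96], [−1, −64]] · [[2, −3], [1, −2]] = [[−100, 198], [−66, 131]].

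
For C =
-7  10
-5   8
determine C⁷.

tr C = 1 and det C = -6, so the characteristic polynomial is λ² − (1)λ + (-6) with roots -2 and 3.
Eigenvectors give P = [[2, -1], [1, -1]] with P⁻¹ = [[1, -1], [1, -2]], and C = P·diag(-2, 3)·P⁻¹.
Then C⁷ = P·diag(-128, 2187)·P⁻¹ = [[-256, -2187], [-128, -2187]] · [[1, -1], [1, -2]] = [[-2443, 4630], [-2315, 4502]].

[[-2443, 4630], [-2315, 4502]]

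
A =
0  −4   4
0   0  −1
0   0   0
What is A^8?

[[0, 0, 0], [0, 0, 0], [0, 0, 0]]

A is strictly triangular, hence nilpotent: A^3 = 0, so A^8 = 0.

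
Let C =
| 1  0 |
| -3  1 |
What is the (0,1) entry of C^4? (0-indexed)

0

C = I + N where N = [[0, 0], [-3, 0]] is strictly lower-triangular, so N^2 = 0.
(I + N)^4 = I + 4·N = [[1, 0], [-12, 1]].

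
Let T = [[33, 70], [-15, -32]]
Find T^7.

[[16077, 32410], [-6945, -14018]]

tr T = 1 and det T = -6, so the characteristic polynomial is λ² − (1)λ + (-6) with roots -2 and 3.
Eigenvectors give P = [[2, 7], [-1, -3]] with P⁻¹ = [[-3, -7], [1, 2]], and T = P·diag(-2, 3)·P⁻¹.
Then T^7 = P·diag(-128, 2187)·P⁻¹ = [[-256, 15309], [128, -6561]] · [[-3, -7], [1, 2]] = [[16077, 32410], [-6945, -14018]].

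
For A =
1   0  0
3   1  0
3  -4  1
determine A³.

[[1, 0, 0], [9, 1, 0], [-27, -12, 1]]

A = I + N where N = [[0, 0, 0], [3, 0, 0], [3, -4, 0]] is strictly lower-triangular, so N³ = 0.
(I + N)³ = I + 3·N + 3·N² = [[1, 0, 0], [9, 1, 0], [-27, -12, 1]].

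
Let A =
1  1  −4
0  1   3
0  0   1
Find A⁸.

A = I + N where N = [[0, 1, −4], [0, 0, 3], [0, 0, 0]] is strictly upper-triangular, so N³ = 0.
(I + N)⁸ = I + 8·N + 28·N² = [[1, 8, 52], [0, 1, 24], [0, 0, 1]].

[[1, 8, 52], [0, 1, 24], [0, 0, 1]]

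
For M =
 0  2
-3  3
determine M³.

M² = [[-6, 6], [-9, 3]]
M³ = [[-18, 6], [-9, -9]]

[[-18, 6], [-9, -9]]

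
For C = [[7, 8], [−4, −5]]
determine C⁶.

tr C = 2 and det C = −3, so the characteristic polynomial is λ² − (2)λ + (−3) with roots 3 and −1.
Eigenvectors give P = [[−2, −1], [1, 1]] with P⁻¹ = [[−1, −1], [1, 2]], and C = P·diag(3, −1)·P⁻¹.
Then C⁶ = P·diag(729, 1)·P⁻¹ = [[−1458, −1], [729, 1]] · [[−1, −1], [1, 2]] = [[1457, 1456], [−728, −727]].

[[1457, 1456], [−728, −727]]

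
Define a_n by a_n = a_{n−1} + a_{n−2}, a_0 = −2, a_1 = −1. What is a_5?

With companion matrix A = [[1, 1], [1, 0]], [a_n, a_{n−1}]ᵀ = A·[a_{n−1}, a_{n−2}]ᵀ, so [a_5, a_4]ᵀ = A^4·[a_1, a_0]ᵀ.
A^4 = [[5, 3], [3, 2]], giving [a_5, a_4]ᵀ = [[−11], [−7]].

−11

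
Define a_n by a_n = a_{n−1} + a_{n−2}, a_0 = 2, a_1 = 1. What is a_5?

11

With companion matrix B = [[1, 1], [1, 0]], [a_n, a_{n−1}]ᵀ = B·[a_{n−1}, a_{n−2}]ᵀ, so [a_5, a_4]ᵀ = B^4·[a_1, a_0]ᵀ.
B^4 = [[5, 3], [3, 2]], giving [a_5, a_4]ᵀ = [[11], [7]].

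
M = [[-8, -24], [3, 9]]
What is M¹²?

[[-8, -24], [3, 9]]

M² = M (a projection; rank 1, trace 1), so M¹² = M.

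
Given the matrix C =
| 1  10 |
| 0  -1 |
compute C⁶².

[[1, 0], [0, 1]]

C² = I (check: tr C = 0 and det C = -1), so C⁶² = I since 62 is even.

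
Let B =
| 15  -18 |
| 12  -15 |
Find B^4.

[[81, 0], [0, 81]]

tr B = 0 and det B = -9, so the characteristic polynomial is λ² − (0)λ + (-9) with roots 3 and -3.
Eigenvectors give P = [[3, 1], [2, 1]] with P⁻¹ = [[1, -1], [-2, 3]], and B = P·diag(3, -3)·P⁻¹.
Then B^4 = P·diag(81, 81)·P⁻¹ = [[243, 81], [162, 81]] · [[1, -1], [-2, 3]] = [[81, 0], [0, 81]].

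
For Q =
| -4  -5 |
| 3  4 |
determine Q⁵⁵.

[[-4, -5], [3, 4]]

Q² = I (check: tr Q = 0 and det Q = -1), so Q⁵⁵ = Q since 55 is odd.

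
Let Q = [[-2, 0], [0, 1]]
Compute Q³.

Q² = [[4, 0], [0, 1]]
Q³ = [[-8, 0], [0, 1]]

[[-8, 0], [0, 1]]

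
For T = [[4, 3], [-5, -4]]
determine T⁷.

T² = I (check: tr T = 0 and det T = -1), so T⁷ = T since 7 is odd.

[[4, 3], [-5, -4]]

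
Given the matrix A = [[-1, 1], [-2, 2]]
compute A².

[[-1, 1], [-2, 2]]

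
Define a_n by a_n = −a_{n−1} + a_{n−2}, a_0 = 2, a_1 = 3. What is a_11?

With companion matrix B = [[−1, 1], [1, 0]], [a_n, a_{n−1}]ᵀ = B·[a_{n−1}, a_{n−2}]ᵀ, so [a_11, a_10]ᵀ = B¹⁰·[a_1, a_0]ᵀ.
B¹⁰ = [[89, −55], [−55, 34]], giving [a_11, a_10]ᵀ = [[157], [−97]].

157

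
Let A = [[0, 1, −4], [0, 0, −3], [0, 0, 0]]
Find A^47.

[[0, 0, 0], [0, 0, 0], [0, 0, 0]]

A is strictly triangular, hence nilpotent: A^3 = 0, so A^47 = 0.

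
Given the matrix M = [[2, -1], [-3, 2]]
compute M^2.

[[7, -4], [-12, 7]]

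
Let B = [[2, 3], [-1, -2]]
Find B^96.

B² = I (check: tr B = 0 and det B = -1), so B^96 = I since 96 is even.

[[1, 0], [0, 1]]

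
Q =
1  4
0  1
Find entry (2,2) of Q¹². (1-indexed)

1

Q = I + N where N = [[0, 4], [0, 0]] is strictly upper-triangular, so N² = 0.
(I + N)¹² = I + 12·N = [[1, 48], [0, 1]].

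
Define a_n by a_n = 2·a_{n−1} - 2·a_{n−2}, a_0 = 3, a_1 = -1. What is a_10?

-128

With companion matrix M = [[2, -2], [1, 0]], [a_n, a_{n−1}]ᵀ = M·[a_{n−1}, a_{n−2}]ᵀ, so [a_10, a_9]ᵀ = M⁹·[a_1, a_0]ᵀ.
M⁹ = [[32, -32], [16, 0]], giving [a_10, a_9]ᵀ = [[-128], [-16]].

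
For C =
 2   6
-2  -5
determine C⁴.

tr C = -3 and det C = 2, so the characteristic polynomial is λ² − (-3)λ + (2) with roots -2 and -1.
Eigenvectors give P = [[3, -2], [-2, 1]] with P⁻¹ = [[-1, -2], [-2, -3]], and C = P·diag(-2, -1)·P⁻¹.
Then C⁴ = P·diag(16, 1)·P⁻¹ = [[48, -2], [-32, 1]] · [[-1, -2], [-2, -3]] = [[-44, -90], [30, 61]].

[[-44, -90], [30, 61]]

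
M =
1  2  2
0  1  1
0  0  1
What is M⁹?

M = I + N where N = [[0, 2, 2], [0, 0, 1], [0, 0, 0]] is strictly upper-triangular, so N³ = 0.
(I + N)⁹ = I + 9·N + 36·N² = [[1, 18, 90], [0, 1, 9], [0, 0, 1]].

[[1, 18, 90], [0, 1, 9], [0, 0, 1]]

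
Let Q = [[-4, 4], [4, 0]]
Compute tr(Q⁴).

Q² = [[32, -16], [-16, 16]]
Q³ = [[-192, 128], [128, -64]]
Q⁴ = [[1280, -768], [-768, 512]]

1792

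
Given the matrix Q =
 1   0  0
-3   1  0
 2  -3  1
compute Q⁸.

[[1, 0, 0], [-24, 1, 0], [268, -24, 1]]

Q = I + N where N = [[0, 0, 0], [-3, 0, 0], [2, -3, 0]] is strictly lower-triangular, so N³ = 0.
(I + N)⁸ = I + 8·N + 28·N² = [[1, 0, 0], [-24, 1, 0], [268, -24, 1]].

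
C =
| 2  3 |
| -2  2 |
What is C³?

[[-28, 18], [-12, -28]]

C² = [[-2, 12], [-8, -2]]
C³ = [[-28, 18], [-12, -28]]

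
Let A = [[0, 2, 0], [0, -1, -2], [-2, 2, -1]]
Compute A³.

A² = [[0, -2, -4], [4, -3, 4], [2, -8, -3]]
A³ = [[8, -6, 8], [-8, 19, 2], [6, 6, 19]]

[[8, -6, 8], [-8, 19, 2], [6, 6, 19]]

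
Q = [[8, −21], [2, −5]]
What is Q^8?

[[1786, −5355], [510, −1529]]

tr Q = 3 and det Q = 2, so the characteristic polynomial is λ² − (3)λ + (2) with roots 1 and 2.
Eigenvectors give P = [[3, 7], [1, 2]] with P⁻¹ = [[−2, 7], [1, −3]], and Q = P·diag(1, 2)·P⁻¹.
Then Q^8 = P·diag(1, 256)·P⁻¹ = [[3, 1792], [1, 512]] · [[−2, 7], [1, −3]] = [[1786, −5355], [510, −1529]].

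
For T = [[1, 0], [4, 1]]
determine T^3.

[[1, 0], [12, 1]]

T = I + N where N = [[0, 0], [4, 0]] is strictly lower-triangular, so N^2 = 0.
(I + N)^3 = I + 3·N = [[1, 0], [12, 1]].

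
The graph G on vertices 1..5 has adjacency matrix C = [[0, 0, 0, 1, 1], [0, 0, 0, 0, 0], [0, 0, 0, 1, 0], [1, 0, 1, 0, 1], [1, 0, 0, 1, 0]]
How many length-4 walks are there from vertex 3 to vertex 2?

0

The number of length-4 walks from vertex 3 to vertex 2 is entry (3,2) of C⁴, where C is the adjacency matrix.
C² = [[2, 0, 1, 1, 1], [0, 0, 0, 0, 0], [1, 0, 1, 0, 1], [1, 0, 0, 3, 1], [1, 0, 1, 1, 2]]
C³ = [[2, 0, 1, 4, 3], [0, 0, 0, 0, 0], [1, 0, 0, 3, 1], [4, 0, 3, 2, 4], [3, 0, 1, 4, 2]]
C⁴ = [[7, 0, 4, 6, 6], [0, 0, 0, 0, 0], [4, 0, 3, 2, 4], [6, 0, 2, 11, 6], [6, 0, 4, 6, 7]]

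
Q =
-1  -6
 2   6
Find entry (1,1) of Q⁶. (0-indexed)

tr Q = 5 and det Q = 6, so the characteristic polynomial is λ² − (5)λ + (6) with roots 3 and 2.
Eigenvectors give P = [[3, -2], [-2, 1]] with P⁻¹ = [[-1, -2], [-2, -3]], and Q = P·diag(3, 2)·P⁻¹.
Then Q⁶ = P·diag(729, 64)·P⁻¹ = [[2187, -128], [-1458, 64]] · [[-1, -2], [-2, -3]] = [[-1931, -3990], [1330, 2724]].

2724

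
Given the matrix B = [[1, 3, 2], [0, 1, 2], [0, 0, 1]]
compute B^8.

B = I + N where N = [[0, 3, 2], [0, 0, 2], [0, 0, 0]] is strictly upper-triangular, so N^3 = 0.
(I + N)^8 = I + 8·N + 28·N^2 = [[1, 24, 184], [0, 1, 16], [0, 0, 1]].

[[1, 24, 184], [0, 1, 16], [0, 0, 1]]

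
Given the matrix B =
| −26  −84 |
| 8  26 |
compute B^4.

tr B = 0 and det B = −4, so the characteristic polynomial is λ² − (0)λ + (−4) with roots −2 and 2.
Eigenvectors give P = [[7, −3], [−2, 1]] with P⁻¹ = [[1, 3], [2, 7]], and B = P·diag(−2, 2)·P⁻¹.
Then B^4 = P·diag(16, 16)·P⁻¹ = [[112, −48], [−32, 16]] · [[1, 3], [2, 7]] = [[16, 0], [0, 16]].

[[16, 0], [0, 16]]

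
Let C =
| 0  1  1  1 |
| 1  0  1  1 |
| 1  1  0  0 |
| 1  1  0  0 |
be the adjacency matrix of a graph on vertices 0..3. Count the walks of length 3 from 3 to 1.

5

The number of length-3 walks from vertex 3 to vertex 1 is entry (3,1) of C³, where C is the adjacency matrix.
C² = [[3, 2, 1, 1], [2, 3, 1, 1], [1, 1, 2, 2], [1, 1, 2, 2]]
C³ = [[4, 5, 5, 5], [5, 4, 5, 5], [5, 5, 2, 2], [5, 5, 2, 2]]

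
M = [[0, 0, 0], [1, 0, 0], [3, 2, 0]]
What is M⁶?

[[0, 0, 0], [0, 0, 0], [0, 0, 0]]

M is strictly triangular, hence nilpotent: M³ = 0, so M⁶ = 0.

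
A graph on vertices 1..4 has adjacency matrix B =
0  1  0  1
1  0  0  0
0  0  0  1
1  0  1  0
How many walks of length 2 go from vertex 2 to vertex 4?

The number of length-2 walks from vertex 2 to vertex 4 is entry (2,4) of B², where B is the adjacency matrix.
B² = [[2, 0, 1, 0], [0, 1, 0, 1], [1, 0, 1, 0], [0, 1, 0, 2]]

1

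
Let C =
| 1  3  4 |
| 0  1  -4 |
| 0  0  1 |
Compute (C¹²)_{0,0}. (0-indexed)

C = I + N where N = [[0, 3, 4], [0, 0, -4], [0, 0, 0]] is strictly upper-triangular, so N³ = 0.
(I + N)¹² = I + 12·N + 66·N² = [[1, 36, -744], [0, 1, -48], [0, 0, 1]].

1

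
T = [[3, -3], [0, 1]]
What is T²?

[[9, -12], [0, 1]]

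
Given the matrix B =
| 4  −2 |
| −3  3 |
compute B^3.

B^2 = [[22, −14], [−21, 15]]
B^3 = [[130, −86], [−129, 87]]

[[130, −86], [−129, 87]]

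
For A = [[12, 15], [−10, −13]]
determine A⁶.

[[−1266, −1995], [1330, 2059]]

tr A = −1 and det A = −6, so the characteristic polynomial is λ² − (−1)λ + (−6) with roots −3 and 2.
Eigenvectors give P = [[1, −3], [−1, 2]] with P⁻¹ = [[−2, −3], [−1, −1]], and A = P·diag(−3, 2)·P⁻¹.
Then A⁶ = P·diag(729, 64)·P⁻¹ = [[729, −192], [−729, 128]] · [[−2, −3], [−1, −1]] = [[−1266, −1995], [1330, 2059]].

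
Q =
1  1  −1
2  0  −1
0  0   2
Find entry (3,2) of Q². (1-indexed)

0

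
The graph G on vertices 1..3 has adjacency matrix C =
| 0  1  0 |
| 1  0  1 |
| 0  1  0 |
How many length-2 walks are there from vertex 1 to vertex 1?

The number of length-2 walks from vertex 1 to vertex 1 is entry (1,1) of C², where C is the adjacency matrix.
C² = [[1, 0, 1], [0, 2, 0], [1, 0, 1]]

1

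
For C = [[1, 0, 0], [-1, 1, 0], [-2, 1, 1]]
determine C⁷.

[[1, 0, 0], [-7, 1, 0], [-35, 7, 1]]

C = I + N where N = [[0, 0, 0], [-1, 0, 0], [-2, 1, 0]] is strictly lower-triangular, so N³ = 0.
(I + N)⁷ = I + 7·N + 21·N² = [[1, 0, 0], [-7, 1, 0], [-35, 7, 1]].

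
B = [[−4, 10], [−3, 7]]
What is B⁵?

tr B = 3 and det B = 2, so the characteristic polynomial is λ² − (3)λ + (2) with roots 2 and 1.
Eigenvectors give P = [[5, 2], [3, 1]] with P⁻¹ = [[−1, 2], [3, −5]], and B = P·diag(2, 1)·P⁻¹.
Then B⁵ = P·diag(32, 1)·P⁻¹ = [[160, 2], [96, 1]] · [[−1, 2], [3, −5]] = [[−154, 310], [−93, 187]].

[[−154, 310], [−93, 187]]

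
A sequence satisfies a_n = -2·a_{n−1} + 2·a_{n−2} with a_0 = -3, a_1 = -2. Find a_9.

With companion matrix B = [[-2, 2], [1, 0]], [a_n, a_{n−1}]ᵀ = B·[a_{n−1}, a_{n−2}]ᵀ, so [a_9, a_8]ᵀ = B^8·[a_1, a_0]ᵀ.
B^8 = [[2448, -1792], [-896, 656]], giving [a_9, a_8]ᵀ = [[480], [-176]].

480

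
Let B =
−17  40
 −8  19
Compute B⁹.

tr B = 2 and det B = −3, so the characteristic polynomial is λ² − (2)λ + (−3) with roots 3 and −1.
Eigenvectors give P = [[−2, 5], [−1, 2]] with P⁻¹ = [[2, −5], [1, −2]], and B = P·diag(3, −1)·P⁻¹.
Then B⁹ = P·diag(19683, −1)·P⁻¹ = [[−39366, −5], [−19683, −2]] · [[2, −5], [1, −2]] = [[−78737, 196840], [−39368, 98419]].

[[−78737, 196840], [−39368, 98419]]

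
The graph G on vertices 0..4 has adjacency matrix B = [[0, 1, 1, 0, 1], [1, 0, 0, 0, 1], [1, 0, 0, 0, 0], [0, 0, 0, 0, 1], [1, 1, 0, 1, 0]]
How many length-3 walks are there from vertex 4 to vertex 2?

1

The number of length-3 walks from vertex 4 to vertex 2 is entry (4,2) of B^3, where B is the adjacency matrix.
B^2 = [[3, 1, 0, 1, 1], [1, 2, 1, 1, 1], [0, 1, 1, 0, 1], [1, 1, 0, 1, 0], [1, 1, 1, 0, 3]]
B^3 = [[2, 4, 3, 1, 5], [4, 2, 1, 1, 4], [3, 1, 0, 1, 1], [1, 1, 1, 0, 3], [5, 4, 1, 3, 2]]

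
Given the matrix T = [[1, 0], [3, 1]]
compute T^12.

[[1, 0], [36, 1]]

T = I + N where N = [[0, 0], [3, 0]] is strictly lower-triangular, so N^2 = 0.
(I + N)^12 = I + 12·N = [[1, 0], [36, 1]].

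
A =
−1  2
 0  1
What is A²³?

[[−1, 2], [0, 1]]

A² = I (check: tr A = 0 and det A = −1), so A²³ = A since 23 is odd.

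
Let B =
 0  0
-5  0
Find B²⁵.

B is strictly triangular, hence nilpotent: B² = 0, so B²⁵ = 0.

[[0, 0], [0, 0]]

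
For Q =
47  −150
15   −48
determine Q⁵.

[[2507, −8250], [825, −2718]]

tr Q = −1 and det Q = −6, so the characteristic polynomial is λ² − (−1)λ + (−6) with roots −3 and 2.
Eigenvectors give P = [[3, 10], [1, 3]] with P⁻¹ = [[−3, 10], [1, −3]], and Q = P·diag(−3, 2)·P⁻¹.
Then Q⁵ = P·diag(−243, 32)·P⁻¹ = [[−729, 320], [−243, 96]] · [[−3, 10], [1, −3]] = [[2507, −8250], [825, −2718]].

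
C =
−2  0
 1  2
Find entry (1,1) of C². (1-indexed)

4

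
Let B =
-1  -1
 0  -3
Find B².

[[1, 4], [0, 9]]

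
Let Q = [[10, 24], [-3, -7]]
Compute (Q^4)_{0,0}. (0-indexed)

tr Q = 3 and det Q = 2, so the characteristic polynomial is λ² − (3)λ + (2) with roots 1 and 2.
Eigenvectors give P = [[-8, -3], [3, 1]] with P⁻¹ = [[1, 3], [-3, -8]], and Q = P·diag(1, 2)·P⁻¹.
Then Q^4 = P·diag(1, 16)·P⁻¹ = [[-8, -48], [3, 16]] · [[1, 3], [-3, -8]] = [[136, 360], [-45, -119]].

136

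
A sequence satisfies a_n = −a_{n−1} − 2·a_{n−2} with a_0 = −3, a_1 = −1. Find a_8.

With companion matrix Q = [[−1, −2], [1, 0]], [a_n, a_{n−1}]ᵀ = Q·[a_{n−1}, a_{n−2}]ᵀ, so [a_8, a_7]ᵀ = Q^7·[a_1, a_0]ᵀ.
Q^7 = [[3, −14], [7, 10]], giving [a_8, a_7]ᵀ = [[39], [−37]].

39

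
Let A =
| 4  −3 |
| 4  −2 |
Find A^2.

[[4, −6], [8, −8]]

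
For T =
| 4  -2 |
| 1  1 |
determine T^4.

tr T = 5 and det T = 6, so the characteristic polynomial is λ² − (5)λ + (6) with roots 3 and 2.
Eigenvectors give P = [[2, -1], [1, -1]] with P⁻¹ = [[1, -1], [1, -2]], and T = P·diag(3, 2)·P⁻¹.
Then T^4 = P·diag(81, 16)·P⁻¹ = [[162, -16], [81, -16]] · [[1, -1], [1, -2]] = [[146, -130], [65, -49]].

[[146, -130], [65, -49]]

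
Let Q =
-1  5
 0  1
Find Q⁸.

Q² = I (check: tr Q = 0 and det Q = -1), so Q⁸ = I since 8 is even.

[[1, 0], [0, 1]]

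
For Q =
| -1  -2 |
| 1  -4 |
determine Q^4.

[[-49, 130], [-65, 146]]

tr Q = -5 and det Q = 6, so the characteristic polynomial is λ² − (-5)λ + (6) with roots -3 and -2.
Eigenvectors give P = [[-1, -2], [-1, -1]] with P⁻¹ = [[1, -2], [-1, 1]], and Q = P·diag(-3, -2)·P⁻¹.
Then Q^4 = P·diag(81, 16)·P⁻¹ = [[-81, -32], [-81, -16]] · [[1, -2], [-1, 1]] = [[-49, 130], [-65, 146]].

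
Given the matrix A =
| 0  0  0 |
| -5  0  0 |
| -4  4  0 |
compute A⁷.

A is strictly triangular, hence nilpotent: A³ = 0, so A⁷ = 0.

[[0, 0, 0], [0, 0, 0], [0, 0, 0]]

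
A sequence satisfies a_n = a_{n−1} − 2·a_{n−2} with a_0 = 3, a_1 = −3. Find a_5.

With companion matrix M = [[1, −2], [1, 0]], [a_n, a_{n−1}]ᵀ = M·[a_{n−1}, a_{n−2}]ᵀ, so [a_5, a_4]ᵀ = M^4·[a_1, a_0]ᵀ.
M^4 = [[−1, 6], [−3, 2]], giving [a_5, a_4]ᵀ = [[21], [15]].

21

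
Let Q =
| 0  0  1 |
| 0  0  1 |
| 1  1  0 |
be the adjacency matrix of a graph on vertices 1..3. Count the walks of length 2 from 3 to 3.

The number of length-2 walks from vertex 3 to vertex 3 is entry (3,3) of Q^2, where Q is the adjacency matrix.
Q^2 = [[1, 1, 0], [1, 1, 0], [0, 0, 2]]

2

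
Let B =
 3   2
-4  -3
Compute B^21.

[[3, 2], [-4, -3]]

B² = I (check: tr B = 0 and det B = -1), so B^21 = B since 21 is odd.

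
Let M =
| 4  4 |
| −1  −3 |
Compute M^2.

[[12, 4], [−1, 5]]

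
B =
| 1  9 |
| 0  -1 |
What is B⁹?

[[1, 9], [0, -1]]

B² = I (check: tr B = 0 and det B = -1), so B⁹ = B since 9 is odd.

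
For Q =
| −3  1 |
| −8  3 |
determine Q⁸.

[[1, 0], [0, 1]]

Q² = I (check: tr Q = 0 and det Q = −1), so Q⁸ = I since 8 is even.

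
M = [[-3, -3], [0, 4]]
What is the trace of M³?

M² = [[9, -3], [0, 16]]
M³ = [[-27, -39], [0, 64]]

37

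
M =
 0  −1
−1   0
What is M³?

M² = I (check: tr M = 0 and det M = −1), so M³ = M since 3 is odd.

[[0, −1], [−1, 0]]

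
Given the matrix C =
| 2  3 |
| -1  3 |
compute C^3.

[[-13, 48], [-16, 3]]

C^2 = [[1, 15], [-5, 6]]
C^3 = [[-13, 48], [-16, 3]]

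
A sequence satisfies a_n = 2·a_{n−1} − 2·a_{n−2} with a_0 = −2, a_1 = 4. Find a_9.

64

With companion matrix T = [[2, −2], [1, 0]], [a_n, a_{n−1}]ᵀ = T·[a_{n−1}, a_{n−2}]ᵀ, so [a_9, a_8]ᵀ = T⁸·[a_1, a_0]ᵀ.
T⁸ = [[16, 0], [0, 16]], giving [a_9, a_8]ᵀ = [[64], [−32]].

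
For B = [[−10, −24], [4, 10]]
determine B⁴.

[[16, 0], [0, 16]]

tr B = 0 and det B = −4, so the characteristic polynomial is λ² − (0)λ + (−4) with roots −2 and 2.
Eigenvectors give P = [[3, 2], [−1, −1]] with P⁻¹ = [[1, 2], [−1, −3]], and B = P·diag(−2, 2)·P⁻¹.
Then B⁴ = P·diag(16, 16)·P⁻¹ = [[48, 32], [−16, −16]] · [[1, 2], [−1, −3]] = [[16, 0], [0, 16]].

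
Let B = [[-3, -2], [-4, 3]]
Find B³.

[[-51, -34], [-68, 51]]

B² = [[17, 0], [0, 17]]
B³ = [[-51, -34], [-68, 51]]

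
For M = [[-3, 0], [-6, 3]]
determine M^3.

[[-27, 0], [-54, 27]]

tr M = 0 and det M = -9, so the characteristic polynomial is λ² − (0)λ + (-9) with roots -3 and 3.
Eigenvectors give P = [[-1, 0], [-1, 1]] with P⁻¹ = [[-1, 0], [-1, 1]], and M = P·diag(-3, 3)·P⁻¹.
Then M^3 = P·diag(-27, 27)·P⁻¹ = [[27, 0], [27, 27]] · [[-1, 0], [-1, 1]] = [[-27, 0], [-54, 27]].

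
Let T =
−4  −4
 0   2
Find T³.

[[−64, −48], [0, 8]]

T² = [[16, 8], [0, 4]]
T³ = [[−64, −48], [0, 8]]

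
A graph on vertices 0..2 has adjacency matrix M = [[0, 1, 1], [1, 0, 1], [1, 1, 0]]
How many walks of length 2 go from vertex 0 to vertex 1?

The number of length-2 walks from vertex 0 to vertex 1 is entry (0,1) of M², where M is the adjacency matrix.
M² = [[2, 1, 1], [1, 2, 1], [1, 1, 2]]

1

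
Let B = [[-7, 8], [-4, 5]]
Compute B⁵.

tr B = -2 and det B = -3, so the characteristic polynomial is λ² − (-2)λ + (-3) with roots 1 and -3.
Eigenvectors give P = [[-1, 2], [-1, 1]] with P⁻¹ = [[1, -2], [1, -1]], and B = P·diag(1, -3)·P⁻¹.
Then B⁵ = P·diag(1, -243)·P⁻¹ = [[-1, -486], [-1, -243]] · [[1, -2], [1, -1]] = [[-487, 488], [-244, 245]].

[[-487, 488], [-244, 245]]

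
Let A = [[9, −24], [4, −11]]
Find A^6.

tr A = −2 and det A = −3, so the characteristic polynomial is λ² − (−2)λ + (−3) with roots −3 and 1.
Eigenvectors give P = [[2, −3], [1, −1]] with P⁻¹ = [[−1, 3], [−1, 2]], and A = P·diag(−3, 1)·P⁻¹.
Then A^6 = P·diag(729, 1)·P⁻¹ = [[1458, −3], [729, −1]] · [[−1, 3], [−1, 2]] = [[−1455, 4368], [−728, 2185]].

[[−1455, 4368], [−728, 2185]]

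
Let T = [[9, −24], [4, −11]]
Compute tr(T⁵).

−242

tr T = −2 and det T = −3, so the characteristic polynomial is λ² − (−2)λ + (−3) with roots −3 and 1.
Eigenvectors give P = [[2, 3], [1, 1]] with P⁻¹ = [[−1, 3], [1, −2]], and T = P·diag(−3, 1)·P⁻¹.
Then T⁵ = P·diag(−243, 1)·P⁻¹ = [[−486, 3], [−243, 1]] · [[−1, 3], [1, −2]] = [[489, −1464], [244, −731]].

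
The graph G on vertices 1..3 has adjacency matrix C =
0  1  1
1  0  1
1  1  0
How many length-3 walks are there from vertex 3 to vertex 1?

3

The number of length-3 walks from vertex 3 to vertex 1 is entry (3,1) of C^3, where C is the adjacency matrix.
C^2 = [[2, 1, 1], [1, 2, 1], [1, 1, 2]]
C^3 = [[2, 3, 3], [3, 2, 3], [3, 3, 2]]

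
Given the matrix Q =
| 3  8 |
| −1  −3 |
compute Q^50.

Q² = I (check: tr Q = 0 and det Q = −1), so Q^50 = I since 50 is even.

[[1, 0], [0, 1]]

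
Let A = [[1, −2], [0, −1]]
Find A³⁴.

A² = I (check: tr A = 0 and det A = −1), so A³⁴ = I since 34 is even.

[[1, 0], [0, 1]]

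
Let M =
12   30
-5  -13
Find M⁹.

tr M = -1 and det M = -6, so the characteristic polynomial is λ² − (-1)λ + (-6) with roots 2 and -3.
Eigenvectors give P = [[3, -2], [-1, 1]] with P⁻¹ = [[1, 2], [1, 3]], and M = P·diag(2, -3)·P⁻¹.
Then M⁹ = P·diag(512, -19683)·P⁻¹ = [[1536, 39366], [-512, -19683]] · [[1, 2], [1, 3]] = [[40902, 121170], [-20195, -60073]].

[[40902, 121170], [-20195, -60073]]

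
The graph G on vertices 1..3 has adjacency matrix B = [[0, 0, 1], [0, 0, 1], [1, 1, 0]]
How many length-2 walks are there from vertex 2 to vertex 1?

The number of length-2 walks from vertex 2 to vertex 1 is entry (2,1) of B², where B is the adjacency matrix.
B² = [[1, 1, 0], [1, 1, 0], [0, 0, 2]]

1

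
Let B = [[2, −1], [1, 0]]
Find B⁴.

[[5, −4], [4, −3]]

B² = [[3, −2], [2, −1]]
B³ = [[4, −3], [3, −2]]
B⁴ = [[5, −4], [4, −3]]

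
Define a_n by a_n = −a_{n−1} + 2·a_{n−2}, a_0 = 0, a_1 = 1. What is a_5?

11

With companion matrix B = [[−1, 2], [1, 0]], [a_n, a_{n−1}]ᵀ = B·[a_{n−1}, a_{n−2}]ᵀ, so [a_5, a_4]ᵀ = B^4·[a_1, a_0]ᵀ.
B^4 = [[11, −10], [−5, 6]], giving [a_5, a_4]ᵀ = [[11], [−5]].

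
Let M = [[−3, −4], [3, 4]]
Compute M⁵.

[[−3, −4], [3, 4]]

M² = M (a projection; rank 1, trace 1), so M⁵ = M.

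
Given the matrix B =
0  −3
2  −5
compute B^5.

[[390, −633], [422, −665]]

tr B = −5 and det B = 6, so the characteristic polynomial is λ² − (−5)λ + (6) with roots −2 and −3.
Eigenvectors give P = [[−3, 1], [−2, 1]] with P⁻¹ = [[−1, 1], [−2, 3]], and B = P·diag(−2, −3)·P⁻¹.
Then B^5 = P·diag(−32, −243)·P⁻¹ = [[96, −243], [64, −243]] · [[−1, 1], [−2, 3]] = [[390, −633], [422, −665]].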